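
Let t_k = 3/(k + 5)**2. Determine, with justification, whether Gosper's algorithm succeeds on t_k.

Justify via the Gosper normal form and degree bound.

No — key equation has no polynomial f.

Compute t_(k+1)/t_k: get (k + 5)**2/(k + 6)**2.
Gosper form: A/B · C(k+1)/C(k) with A=k**2 + 10*k + 25, B=k**2 + 12*k + 36, C=1.
Solve (k**2 + 10*k + 25)·f(k+1) − (k**2 + 10*k + 25)·f(k) = 1.
Bound: deg f ≤ 0.
Generic f = c0 gives residual -1; -1 = 0 cannot hold, so t_k is not Gosper-summable.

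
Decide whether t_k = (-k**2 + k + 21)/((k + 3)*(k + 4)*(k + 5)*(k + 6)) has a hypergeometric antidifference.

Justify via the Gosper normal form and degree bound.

The ratio is (k + 3)*(k - (k + 1)**2 + 22)/((k + 7)*(-k**2 + k + 21)).
Take A(k)=k + 3, B(k)=k + 7, C(k)=k**2 - k - 21.
Set up (k + 3)·f(k+1) − (k + 6)·f(k) − (k**2 - k - 21) = 0.
Bound: deg f ≤ 3.
A polynomial solution: f(k) = -k*(k**2 + 32*k + 107)/20.
Certificate R = B(k−1)f/C = -k*(k + 6)*(k**2 + 32*k + 107)/(20*(k**2 - k - 21)) gives s_k = k*(k**2 + 32*k + 107)/(20*(k + 3)*(k + 4)*(k + 5)).
Δs = (-k**2 + k + 21)/(k**4 + 18*k**3 + 119*k**2 + 342*k + 360), as required.

Yes. s_k = k*(k**2 + 32*k + 107)/(20*(k + 3)*(k + 4)*(k + 5)).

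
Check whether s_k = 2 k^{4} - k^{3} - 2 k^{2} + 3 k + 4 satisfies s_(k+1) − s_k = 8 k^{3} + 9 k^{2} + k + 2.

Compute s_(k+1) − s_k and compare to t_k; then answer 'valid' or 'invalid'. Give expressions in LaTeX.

Valid — Δs_k = t_k.

s_(k+1) = 2*k**4 + 7*k**3 + 7*k**2 + 4*k + 6
s_(k+1) − s_k = 8*k**3 + 9*k**2 + k + 2
(s_(k+1) − s_k) − t_k = 0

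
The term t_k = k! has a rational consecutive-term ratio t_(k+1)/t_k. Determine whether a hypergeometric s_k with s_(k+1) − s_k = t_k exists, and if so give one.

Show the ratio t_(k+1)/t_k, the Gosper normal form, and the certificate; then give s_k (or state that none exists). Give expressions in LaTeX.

none — t_k is not Gosper-summable

Compute t_(k+1)/t_k: get k + 1.
So A=k + 1 and B=1, with C=1.
f must satisfy (k + 1)·f(k+1) − (1)·f(k) = 1.
deg f ≤ -1 (via 1,0,0).
Negative degree bound (-1): no f exists, t_k not Gosper-summable.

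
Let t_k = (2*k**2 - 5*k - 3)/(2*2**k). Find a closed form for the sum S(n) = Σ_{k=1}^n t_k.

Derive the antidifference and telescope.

S(n) = 2**(-n - 1)*(-2**n - 2*n**2 - 3*n + 1)

Ratio r(k) = (2*k**2 - k - 6)/(2*(2*k**2 - 5*k - 3)).
Factor: A=1/2; B=1; C=k**2 - 5*k/2 - 3/2.
Key eq: (1/2)·f(k+1) = (1)·f(k) + (k**2 - 5*k/2 - 3/2).
deg f ≤ 2 (via 0,0,2).
Solving with deg f ≤ 2: f(k) = -2*k**2 + k + 2.
R(k) = B(k−1)·f(k)/C(k) = -2*(2*k**2 - k - 2)/((k - 3)*(2*k + 1)); s_k = R·t_k = (-2*k**2 + k + 2)/2**k.
Check: Δs_k = (2*k**2 - 5*k - 3)/(2*2**k). ✓
Telescope: S(n) = s_(n+1) − s_(1) = 2**(-n - 1)*(-2*n**2 - 3*n + 1) − (1/2) = 2**(-n - 1)*(-2**n - 2*n**2 - 3*n + 1).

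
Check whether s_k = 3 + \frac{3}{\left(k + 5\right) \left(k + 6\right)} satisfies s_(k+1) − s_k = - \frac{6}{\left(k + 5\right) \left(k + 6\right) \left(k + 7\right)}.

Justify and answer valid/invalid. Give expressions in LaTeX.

Valid: the claim telescopes to t_k.

s_(k+1) = 3 + 3/((k + 6)*(k + 7))
s_(k+1) − s_k = -6/(k**3 + 18*k**2 + 107*k + 210)
(s_(k+1) − s_k) − t_k = 0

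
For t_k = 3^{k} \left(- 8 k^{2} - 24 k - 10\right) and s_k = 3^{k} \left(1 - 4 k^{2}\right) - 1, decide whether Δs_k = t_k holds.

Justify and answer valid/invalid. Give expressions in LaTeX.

s_(k+1) = 3**(k + 1)*(1 - 4*(k + 1)**2) - 1
s_(k+1) − s_k = 3**k*(-8*k**2 - 24*k - 10)
(s_(k+1) − s_k) − t_k = 0

Valid: the claim telescopes to t_k.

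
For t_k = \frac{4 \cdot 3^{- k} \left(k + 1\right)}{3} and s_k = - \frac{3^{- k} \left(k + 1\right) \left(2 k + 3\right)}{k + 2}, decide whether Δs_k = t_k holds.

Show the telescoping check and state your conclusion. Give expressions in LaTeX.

s_(k+1) = -(k + 2)*(2*k + 5)/(3*3**k*(k + 3))
s_(k+1) − s_k = (4*k**3 + 20*k**2 + 26*k + 7)/(3*3**k*(k**2 + 5*k + 6))
(s_(k+1) − s_k) − t_k = (-4*k**2 - 18*k - 17)/(3*3**k*(k**2 + 5*k + 6))

Invalid: residual \frac{3^{- k} \left(- 4 k^{2} - 18 k - 17\right)}{3 \left(k^{2} + 5 k + 6\right)} ≠ 0.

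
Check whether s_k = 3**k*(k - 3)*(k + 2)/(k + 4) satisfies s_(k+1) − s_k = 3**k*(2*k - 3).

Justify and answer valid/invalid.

s_(k+1) = 3**(k + 1)*(k - 2)*(k + 3)/(k + 5)
s_(k+1) − s_k = 3**k*(2*k**3 + 11*k**2 + 5*k - 42)/(k**2 + 9*k + 20)
(s_(k+1) − s_k) − t_k = 3**k*(-4*k**2 - 8*k + 18)/(k**2 + 9*k + 20)

Invalid: residual 3**k*(-4*k**2 - 8*k + 18)/(k**2 + 9*k + 20) ≠ 0.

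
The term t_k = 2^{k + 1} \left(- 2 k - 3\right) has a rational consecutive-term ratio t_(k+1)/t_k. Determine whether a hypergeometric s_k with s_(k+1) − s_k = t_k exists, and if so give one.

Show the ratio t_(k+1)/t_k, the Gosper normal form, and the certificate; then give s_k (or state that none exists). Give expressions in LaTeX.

s_k = 2^{k + 1} \left(1 - 2 k\right)

r(k) = 2*(2*k + 5)/(2*k + 3) after simplifying.
Normal form (A,B,C) = (2, 1, k + 3/2).
Key eq: (2)·f(k+1) = (1)·f(k) + (k + 3/2).
Bound: deg f ≤ 1.
Match coefficients ⇒ f(k) = (2*k - 1)/2.
Then R = B(k−1)f/C = (2*k - 1)/(2*k + 3), so s_k = R(k)·t_k = 2**(k + 1)*(1 - 2*k).
Δs = 2**(k + 1)*(-2*k - 3), as required.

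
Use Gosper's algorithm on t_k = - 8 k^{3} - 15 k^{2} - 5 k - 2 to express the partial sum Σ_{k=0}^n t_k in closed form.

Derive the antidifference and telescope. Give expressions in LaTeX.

t_(k+1)/t_k = (8*k**3 + 39*k**2 + 59*k + 30)/(8*k**3 + 15*k**2 + 5*k + 2).
So A=1 and B=1, with C=k**3 + 15*k**2/8 + 5*k/8 + 1/4.
Solve (1)·f(k+1) − (1)·f(k) = k**3 + 15*k**2/8 + 5*k/8 + 1/4.
Bound: deg f ≤ 4.
Solve for f: f(k) = k*(2*k**3 + k**2 - 3*k + 2)/8 (degree 4 ≤ 4).
Then R = B(k−1)f/C = k*(2*k**3 + k**2 - 3*k + 2)/(8*k**3 + 15*k**2 + 5*k + 2), so s_k = R(k)·t_k = k*(-2*k**3 - k**2 + 3*k - 2).
Δs = -8*k**3 - 15*k**2 - 5*k - 2, as required.
Telescope: S(n) = s_(n+1) − s_(0) = -2*n**4 - 9*n**3 - 12*n**2 - 7*n - 2 − (0) = -2*n**4 - 9*n**3 - 12*n**2 - 7*n - 2.

S(n) = - 2 n^{4} - 9 n^{3} - 12 n^{2} - 7 n - 2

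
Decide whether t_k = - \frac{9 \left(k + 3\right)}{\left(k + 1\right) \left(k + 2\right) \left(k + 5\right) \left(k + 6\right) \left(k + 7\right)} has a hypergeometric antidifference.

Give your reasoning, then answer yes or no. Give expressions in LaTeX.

Yes. s_k = \frac{k \left(- k^{2} - 12 k - 41\right)}{10 \left(k^{3} + 12 k^{2} + 41 k + 30\right)}.

Ratio r(k) = (k + 1)*(k + 4)*(k + 5)/((k + 3)**2*(k + 8)).
Normal form (A,B,C) = (k + 1, k + 8, k**3 + 10*k**2 + 33*k + 36).
Solve (k + 1)·f(k+1) − (k + 7)·f(k) = k**3 + 10*k**2 + 33*k + 36.
d = 6 from the (1,1,3) case.
Solving with deg f ≤ 6: f(k) = k*(k + 2)*(k + 3)*(k + 4)*(k**2 + 12*k + 41)/90.
Certificate R = B(k−1)f/C = k*(k + 2)*(k + 7)*(k**2 + 12*k + 41)/(90*(k + 3)) gives s_k = k*(-k**2 - 12*k - 41)/(10*(k**3 + 12*k**2 + 41*k + 30)).
Δs = 9*(-k - 3)/(k**5 + 21*k**4 + 163*k**3 + 567*k**2 + 844*k + 420), as required.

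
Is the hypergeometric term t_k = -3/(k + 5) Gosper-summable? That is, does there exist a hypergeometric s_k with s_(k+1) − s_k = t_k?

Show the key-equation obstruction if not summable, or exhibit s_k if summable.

Step 1: r(k) = (k + 5)/(k + 6).
Take A(k)=k + 5, B(k)=k + 6, C(k)=1.
f must satisfy (k + 5)·f(k+1) − (k + 5)·f(k) = 1.
deg f ≤ 0 (via 1,1,0).
Write f(k) = c0. Then LHS − RHS = -1, requiring -1 = 0: contradictory. No certificate.

No — the linear system for f has no solution.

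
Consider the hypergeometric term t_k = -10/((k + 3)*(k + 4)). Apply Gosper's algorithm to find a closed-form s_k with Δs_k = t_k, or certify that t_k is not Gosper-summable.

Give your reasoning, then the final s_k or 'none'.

t_(k+1)/t_k = (k + 3)/(k + 5).
Take A(k)=k + 3, B(k)=k + 5, C(k)=1.
Key eq: (k + 3)·f(k+1) = (k + 4)·f(k) + (1).
Bound: deg f ≤ 1.
A polynomial solution: f(k) = k/3.
Get s_k = R·t_k = -10*k/(3*k + 9) with R(k) = B(k−1)f(k)/C(k) = k*(k + 4)/3.
Verify: -10/(k**2 + 7*k + 12) matches t_k.

s_k = -10*k/(3*k + 9)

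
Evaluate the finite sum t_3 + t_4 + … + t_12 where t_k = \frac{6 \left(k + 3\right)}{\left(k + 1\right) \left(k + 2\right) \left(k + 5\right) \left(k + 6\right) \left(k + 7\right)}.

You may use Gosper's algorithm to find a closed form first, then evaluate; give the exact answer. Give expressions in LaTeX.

Σ = 125/19152

Step 1: r(k) = (k + 1)*(k + 4)*(k + 5)/((k + 3)**2*(k + 8)).
Gosper form: A/B · C(k+1)/C(k) with A=k + 1, B=k + 8, C=k**3 + 10*k**2 + 33*k + 36.
Set up (k + 1)·f(k+1) − (k + 7)·f(k) − (k**3 + 10*k**2 + 33*k + 36) = 0.
From deg A=1, deg B=1, deg C=3: d=6.
A polynomial solution: f(k) = k*(k + 2)*(k + 3)*(k + 4)*(k**2 + 12*k + 41)/90.
Get s_k = R·t_k = k*(k**2 + 12*k + 41)/(15*(k**3 + 12*k**2 + 41*k + 30)) with R(k) = B(k−1)f(k)/C(k) = k*(k + 2)*(k + 7)*(k**2 + 12*k + 41)/(90*(k + 3)).
s_(k+1) − s_k = 6*(k + 3)/(k**5 + 21*k**4 + 163*k**3 + 567*k**2 + 844*k + 420) = t_k.
Evaluate s at k=13 and k=3: 793/11970 and 43/720; difference 125/19152.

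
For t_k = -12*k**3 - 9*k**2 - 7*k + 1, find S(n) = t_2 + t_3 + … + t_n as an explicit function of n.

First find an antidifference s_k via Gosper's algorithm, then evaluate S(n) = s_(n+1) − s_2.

The ratio is (12*k**3 + 45*k**2 + 61*k + 27)/(12*k**3 + 9*k**2 + 7*k - 1).
Take A(k)=1, B(k)=1, C(k)=k**3 + 3*k**2/4 + 7*k/12 - 1/12.
f must satisfy (1)·f(k+1) − (1)·f(k) = k**3 + 3*k**2/4 + 7*k/12 - 1/12.
From deg A=0, deg B=0, deg C=3: d=4.
A polynomial solution: f(k) = k*(3*k**3 - 3*k**2 + 2*k - 3)/12.
R(k) = B(k−1)·f(k)/C(k) = k*(3*k**3 - 3*k**2 + 2*k - 3)/(12*k**3 + 9*k**2 + 7*k - 1); s_k = R·t_k = k*(-3*k**3 + 3*k**2 - 2*k + 3).
Verify: -12*k**3 - 9*k**2 - 7*k + 1 matches t_k.
s_(n+1) = -3*n**4 - 9*n**3 - 11*n**2 - 4*n + 1 and s_(2) = -26, so S(n) = -3*n**4 - 9*n**3 - 11*n**2 - 4*n + 27.

S(n) = -3*n**4 - 9*n**3 - 11*n**2 - 4*n + 27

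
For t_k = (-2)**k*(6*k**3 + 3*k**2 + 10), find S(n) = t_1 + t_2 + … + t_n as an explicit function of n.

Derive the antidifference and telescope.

Compute t_(k+1)/t_k: get 2*(-6*(k + 1)**3 - 3*(k + 1)**2 - 10)/(6*k**3 + 3*k**2 + 10).
Gosper form: A/B · C(k+1)/C(k) with A=-2, B=1, C=k**3 + k**2/2 + 5/3.
Need (-2)·f(k+1) − (1)·f(k) = k**3 + k**2/2 + 5/3.
deg f ≤ 3 (via 0,0,3).
Match coefficients ⇒ f(k) = -(2*k**3 - 3*k**2 + 4)/6.
Then R = B(k−1)f/C = -(2*k**3 - 3*k**2 + 4)/(6*k**3 + 3*k**2 + 10), so s_k = R(k)·t_k = (-2)**k*(-2*k**3 + 3*k**2 - 4).
s_(k+1) − s_k = (-2)**k*(6*k**3 + 3*k**2 + 10) = t_k.
s_(n+1) = 2*(-2)**n*(2*n**3 + 3*n**2 + 3) and s_(1) = 6, so S(n) = 4*(-2)**n*n**3 + 6*(-2)**n*n**2 + 6*(-2)**n - 6.

S(n) = 4*(-2)**n*n**3 + 6*(-2)**n*n**2 + 6*(-2)**n - 6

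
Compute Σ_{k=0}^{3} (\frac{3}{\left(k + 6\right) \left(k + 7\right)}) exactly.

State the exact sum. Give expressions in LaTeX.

Σ = 1/5

Step 1: r(k) = (k + 6)/(k + 8).
Take A(k)=k + 6, B(k)=k + 8, C(k)=1.
Solve (k + 6)·f(k+1) − (k + 7)·f(k) = 1.
From deg A=1, deg B=1, deg C=0: d=1.
Solving with deg f ≤ 1: f(k) = k/6.
Get s_k = R·t_k = k/(2*(k + 6)) with R(k) = B(k−1)f(k)/C(k) = k*(k + 7)/6.
s_(k+1) − s_k = 3/(k**2 + 13*k + 42) = t_k.
Σ_(k=0)^(3) t_k = s_(4) − s_(0) = 1/5 − (0) = 1/5.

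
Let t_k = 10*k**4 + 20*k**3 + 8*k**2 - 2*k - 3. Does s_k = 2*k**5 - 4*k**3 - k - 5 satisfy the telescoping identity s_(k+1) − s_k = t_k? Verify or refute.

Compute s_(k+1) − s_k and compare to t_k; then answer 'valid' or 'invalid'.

valid (s_(k+1) − s_k reduces to t_k)

s_(k+1) = -k + 2*(k + 1)**5 - 4*(k + 1)**3 - 6
s_(k+1) − s_k = 10*k**4 + 20*k**3 + 8*k**2 - 2*k - 3
(s_(k+1) − s_k) − t_k = 0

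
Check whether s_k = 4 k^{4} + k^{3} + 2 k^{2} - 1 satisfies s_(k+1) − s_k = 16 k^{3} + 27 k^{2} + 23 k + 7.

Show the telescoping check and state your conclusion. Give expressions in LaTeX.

s_(k+1) = 4*(k + 1)**4 + (k + 1)**3 + 2*(k + 1)**2 - 1
s_(k+1) − s_k = 16*k**3 + 27*k**2 + 23*k + 7
(s_(k+1) − s_k) − t_k = 0

valid (s_(k+1) − s_k reduces to t_k)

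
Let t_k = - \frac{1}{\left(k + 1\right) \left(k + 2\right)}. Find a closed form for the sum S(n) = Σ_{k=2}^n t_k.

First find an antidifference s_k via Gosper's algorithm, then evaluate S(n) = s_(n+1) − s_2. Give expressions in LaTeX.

Compute t_(k+1)/t_k: get (k + 1)/(k + 3).
Factor: A=k + 1; B=k + 3; C=1.
f must satisfy (k + 1)·f(k+1) − (k + 2)·f(k) = 1.
d = 1 from the (1,1,0) case.
Solve for f: f(k) = k (degree 1 ≤ 1).
Certificate R = B(k−1)f/C = k*(k + 2) gives s_k = -k/(k + 1).
Check: Δs_k = -1/(k**2 + 3*k + 2). ✓
Σ_(k=2)^n t_k = s_(n+1) − s_(2) = ((-n - 1)/(n + 2)) − (-2/3), i.e. (1 - n)/(3*(n + 2)).

S(n) = \frac{1 - n}{3 \left(n + 2\right)}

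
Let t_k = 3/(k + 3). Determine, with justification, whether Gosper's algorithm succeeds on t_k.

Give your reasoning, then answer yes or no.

Step 1: r(k) = (k + 3)/(k + 4).
A = k + 3, B = k + 4, C = 1.
Solve (k + 3)·f(k+1) − (k + 3)·f(k) = 1.
From deg A=1, deg B=1, deg C=0: d=0.
f = c0 ⇒ A·f(k+1) − B(k−1)·f(k) − C = -1. The system {-1 = 0} is inconsistent; no antidifference.

No — the linear system for f has no solution.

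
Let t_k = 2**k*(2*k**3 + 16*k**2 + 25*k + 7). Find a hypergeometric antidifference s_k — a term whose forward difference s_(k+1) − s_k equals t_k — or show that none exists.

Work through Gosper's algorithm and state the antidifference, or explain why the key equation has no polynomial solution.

s_k = 2**k*(2*k**3 + 4*k**2 - 3*k + 1)

The ratio is 2*(2*k**3 + 22*k**2 + 63*k + 50)/(2*k**3 + 16*k**2 + 25*k + 7).
Take A(k)=2, B(k)=1, C(k)=k**3 + 8*k**2 + 25*k/2 + 7/2.
f must satisfy (2)·f(k+1) − (1)·f(k) = k**3 + 8*k**2 + 25*k/2 + 7/2.
deg f ≤ 3 (via 0,0,3).
A polynomial solution: f(k) = (2*k**3 + 4*k**2 - 3*k + 1)/2.
R(k) = B(k−1)·f(k)/C(k) = (2*k**3 + 4*k**2 - 3*k + 1)/(2*k**3 + 16*k**2 + 25*k + 7); s_k = R·t_k = 2**k*(2*k**3 + 4*k**2 - 3*k + 1).
s_(k+1) − s_k = 2**k*(2*k**3 + 16*k**2 + 25*k + 7) = t_k.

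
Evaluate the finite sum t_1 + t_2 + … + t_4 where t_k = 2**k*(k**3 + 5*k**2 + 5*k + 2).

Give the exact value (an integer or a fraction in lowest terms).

Σ = 3554

Ratio r(k) = 2*(k**3 + 8*k**2 + 18*k + 13)/(k**3 + 5*k**2 + 5*k + 2).
Factor: A=2; B=1; C=k**3 + 5*k**2 + 5*k + 2.
f must satisfy (2)·f(k+1) − (1)·f(k) = k**3 + 5*k**2 + 5*k + 2.
From deg A=0, deg B=0, deg C=3: d=3.
A polynomial solution: f(k) = k**3 - k**2 + 3*k - 4.
Certificate R = B(k−1)f/C = (k**3 - k**2 + 3*k - 4)/(k**3 + 5*k**2 + 5*k + 2) gives s_k = 2**k*(k**3 - k**2 + 3*k - 4).
Verify: 2**k*(k**3 + 5*k**2 + 5*k + 2) matches t_k.
Evaluate s at k=5 and k=1: 3552 and -2; difference 3554.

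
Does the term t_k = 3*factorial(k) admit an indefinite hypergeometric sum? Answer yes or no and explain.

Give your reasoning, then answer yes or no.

No — negative degree bound, so no certificate f.

Compute t_(k+1)/t_k: get k + 1.
So A=k + 1 and B=1, with C=1.
Set up (k + 1)·f(k+1) − (1)·f(k) − (1) = 0.
Degrees (1,0,0) ⇒ d ≤ -1.
deg f ≤ -1 is impossible — no certificate.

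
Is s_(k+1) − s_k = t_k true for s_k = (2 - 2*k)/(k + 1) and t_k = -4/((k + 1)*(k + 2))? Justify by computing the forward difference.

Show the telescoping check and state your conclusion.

Valid — Δs_k = t_k.

s_(k+1) = -2*k/(k + 2)
s_(k+1) − s_k = -4/(k**2 + 3*k + 2)
(s_(k+1) − s_k) − t_k = 0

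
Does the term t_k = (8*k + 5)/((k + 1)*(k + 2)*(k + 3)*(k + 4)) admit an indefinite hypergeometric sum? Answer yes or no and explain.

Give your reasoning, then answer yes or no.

r(k) = (k + 1)*(8*k + 13)/((k + 5)*(8*k + 5)) after simplifying.
Take A(k)=k + 1, B(k)=k + 5, C(k)=k + 5/8.
Solve (k + 1)·f(k+1) − (k + 4)·f(k) = k + 5/8.
Bound: deg f ≤ 3.
Solve for f: f(k) = k*(k**2 + 6*k + 3)/16 (degree 3 ≤ 3).
So s_k = (B(k−1)f/C)·t_k = (k*(k + 4)*(k**2 + 6*k + 3)/(2*(8*k + 5)))·t_k = k*(k**2 + 6*k + 3)/(2*(k + 1)*(k + 2)*(k + 3)).
Check: Δs_k = (8*k + 5)/(k**4 + 10*k**3 + 35*k**2 + 50*k + 24). ✓

Yes. s_k = k*(k**2 + 6*k + 3)/(2*(k + 1)*(k + 2)*(k + 3)).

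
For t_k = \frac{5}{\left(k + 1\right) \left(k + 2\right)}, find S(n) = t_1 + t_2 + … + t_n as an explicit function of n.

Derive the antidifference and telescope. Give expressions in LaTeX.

The ratio is (k + 1)/(k + 3).
Gosper form: A/B · C(k+1)/C(k) with A=k + 1, B=k + 3, C=1.
Key eq: (k + 1)·f(k+1) = (k + 2)·f(k) + (1).
Bound: deg f ≤ 1.
A polynomial solution: f(k) = k.
So s_k = (B(k−1)f/C)·t_k = (k*(k + 2))·t_k = 5*k/(k + 1).
s_(k+1) − s_k = 5/(k**2 + 3*k + 2) = t_k.
Σ_(k=1)^n t_k = s_(n+1) − s_(1) = (5*(n + 1)/(n + 2)) − (5/2), i.e. 5*n/(2*(n + 2)).

S(n) = \frac{5 n}{2 \left(n + 2\right)}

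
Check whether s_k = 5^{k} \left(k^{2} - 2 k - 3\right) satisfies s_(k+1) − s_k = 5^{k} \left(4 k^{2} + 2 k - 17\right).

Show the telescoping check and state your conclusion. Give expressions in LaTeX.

s_(k+1) = 5**(k + 1)*(k**2 - 4)
s_(k+1) − s_k = 5**k*(4*k**2 + 2*k - 17)
(s_(k+1) − s_k) − t_k = 0

Valid: the claim telescopes to t_k.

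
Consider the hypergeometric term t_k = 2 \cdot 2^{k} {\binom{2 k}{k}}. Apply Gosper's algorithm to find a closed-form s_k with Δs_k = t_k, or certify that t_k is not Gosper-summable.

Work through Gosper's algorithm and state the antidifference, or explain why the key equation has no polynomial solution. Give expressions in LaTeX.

Step 1: r(k) = 4*(2*k + 1)/(k + 1).
Factor: A=8*k + 4; B=k + 1; C=1.
f must satisfy (8*k + 4)·f(k+1) − (k)·f(k) = 1.
Degrees (1,1,0) ⇒ d ≤ -1.
d = -1 < 0 ⇒ no nonzero polynomial f; not summable.

none (Gosper's algorithm certifies no s_k)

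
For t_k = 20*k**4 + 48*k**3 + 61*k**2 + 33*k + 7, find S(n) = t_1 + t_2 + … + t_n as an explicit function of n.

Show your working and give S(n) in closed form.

Step 1: r(k) = (20*k**4 + 128*k**3 + 325*k**2 + 379*k + 169)/(20*k**4 + 48*k**3 + 61*k**2 + 33*k + 7).
So A=1 and B=1, with C=k**4 + 12*k**3/5 + 61*k**2/20 + 33*k/20 + 7/20.
f must satisfy (1)·f(k+1) − (1)·f(k) = k**4 + 12*k**3/5 + 61*k**2/20 + 33*k/20 + 7/20.
Degrees (0,0,4) ⇒ d ≤ 5.
Coefficient equations give f(k) = k**2*(4*k**3 + 2*k**2 + 3*k - 2)/20.
Then R = B(k−1)f/C = k**2*(4*k**3 + 2*k**2 + 3*k - 2)/(20*k**4 + 48*k**3 + 61*k**2 + 33*k + 7), so s_k = R(k)·t_k = k**2*(4*k**3 + 2*k**2 + 3*k - 2).
Δs = 20*k**4 + 48*k**3 + 61*k**2 + 33*k + 7, as required.
Evaluate: s_(n+1) = 4*n**5 + 22*n**4 + 51*n**3 + 59*n**2 + 33*n + 7; subtract s_(1) = 7 ⇒ S(n) = n*(4*n**4 + 22*n**3 + 51*n**2 + 59*n + 33).

S(n) = n*(4*n**4 + 22*n**3 + 51*n**2 + 59*n + 33)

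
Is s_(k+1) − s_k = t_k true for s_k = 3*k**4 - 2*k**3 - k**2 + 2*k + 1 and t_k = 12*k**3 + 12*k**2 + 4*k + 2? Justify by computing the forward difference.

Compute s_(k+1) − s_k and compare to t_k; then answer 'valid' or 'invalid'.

s_(k+1) = 3*k**4 + 10*k**3 + 11*k**2 + 6*k + 3
s_(k+1) − s_k = 12*k**3 + 12*k**2 + 4*k + 2
(s_(k+1) − s_k) − t_k = 0

Valid: the claim telescopes to t_k.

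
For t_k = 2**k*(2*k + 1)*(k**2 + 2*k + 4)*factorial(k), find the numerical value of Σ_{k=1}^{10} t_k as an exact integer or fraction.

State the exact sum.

Σ = 10055201587194

Compute t_(k+1)/t_k: get 2*(k + 1)*(2*k + 3)*(2*k + (k + 1)**2 + 6)/((2*k + 1)*(k**2 + 2*k + 4)).
A = 2*k + 2, B = 1, C = k**3 + 5*k**2/2 + 5*k + 2.
Set up (2*k + 2)·f(k+1) − (1)·f(k) − (k**3 + 5*k**2/2 + 5*k + 2) = 0.
From deg A=1, deg B=0, deg C=3: d=2.
Coefficient equations give f(k) = (k**2 + 2)/2.
Then R = B(k−1)f/C = (k**2 + 2)/((2*k + 1)*(k**2 + 2*k + 4)), so s_k = R(k)·t_k = 2**k*(k**2 + 2)*factorial(k).
Check: Δs_k = 2**k*(2*k + 1)*(k**2 + 2*k + 4)*factorial(k). ✓
Evaluate s at k=11 and k=1: 10055201587200 and 6; difference 10055201587194.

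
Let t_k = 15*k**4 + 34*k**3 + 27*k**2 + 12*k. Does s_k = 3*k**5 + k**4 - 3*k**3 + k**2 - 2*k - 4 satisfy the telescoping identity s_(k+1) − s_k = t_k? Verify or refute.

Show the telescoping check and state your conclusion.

valid; difference matches t_k

s_(k+1) = 3*k**5 + 16*k**4 + 31*k**3 + 28*k**2 + 10*k - 4
s_(k+1) − s_k = k*(15*k**3 + 34*k**2 + 27*k + 12)
(s_(k+1) − s_k) − t_k = 0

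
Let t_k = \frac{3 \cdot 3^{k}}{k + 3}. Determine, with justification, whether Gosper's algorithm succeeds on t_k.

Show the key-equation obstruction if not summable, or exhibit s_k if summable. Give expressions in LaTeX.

Step 1: r(k) = 3*(k + 3)/(k + 4).
Take A(k)=3*k + 9, B(k)=k + 4, C(k)=1.
f must satisfy (3*k + 9)·f(k+1) − (k + 3)·f(k) = 1.
d = -1 from the (1,1,0) case.
d = -1 < 0 ⇒ no nonzero polynomial f; not summable.

No — t_k has no hypergeometric antidifference.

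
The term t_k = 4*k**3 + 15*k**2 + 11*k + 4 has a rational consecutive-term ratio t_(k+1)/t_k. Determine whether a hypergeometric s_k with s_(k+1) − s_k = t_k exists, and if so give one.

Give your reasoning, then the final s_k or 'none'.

s_k = k*(k**3 + 3*k**2 - k + 1)

r(k) = (4*k**3 + 27*k**2 + 53*k + 34)/(4*k**3 + 15*k**2 + 11*k + 4) after simplifying.
A = 1, B = 1, C = k**3 + 15*k**2/4 + 11*k/4 + 1.
Need (1)·f(k+1) − (1)·f(k) = k**3 + 15*k**2/4 + 11*k/4 + 1.
d = 4 from the (0,0,3) case.
Solving with deg f ≤ 4: f(k) = k*(k**3 + 3*k**2 - k + 1)/4.
Then R = B(k−1)f/C = k*(k**3 + 3*k**2 - k + 1)/(4*k**3 + 15*k**2 + 11*k + 4), so s_k = R(k)·t_k = k*(k**3 + 3*k**2 - k + 1).
Verify: 4*k**3 + 15*k**2 + 11*k + 4 matches t_k.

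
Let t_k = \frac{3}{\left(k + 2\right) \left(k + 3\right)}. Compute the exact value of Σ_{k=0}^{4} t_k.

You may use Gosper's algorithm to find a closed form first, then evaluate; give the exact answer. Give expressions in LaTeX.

t_(k+1)/t_k = (k + 2)/(k + 4).
Factor: A=k + 2; B=k + 4; C=1.
Need (k + 2)·f(k+1) − (k + 3)·f(k) = 1.
deg f ≤ 1 (via 1,1,0).
Coefficient equations give f(k) = k/2.
R(k) = B(k−1)·f(k)/C(k) = k*(k + 3)/2; s_k = R·t_k = 3*k/(2*(k + 2)).
Check: Δs_k = 3/(k**2 + 5*k + 6). ✓
Σ_(k=0)^(4) t_k = s_(5) − s_(0) = 15/14 − (0) = 15/14.

Σ = 15/14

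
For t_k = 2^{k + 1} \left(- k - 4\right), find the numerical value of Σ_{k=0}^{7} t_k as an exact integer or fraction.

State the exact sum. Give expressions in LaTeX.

Step 1: r(k) = 2*(k + 5)/(k + 4).
Factor: A=2; B=1; C=k + 4.
Key eq: (2)·f(k+1) = (1)·f(k) + (k + 4).
d = 1 from the (0,0,1) case.
Coefficient equations give f(k) = k + 2.
Then R = B(k−1)f/C = (k + 2)/(k + 4), so s_k = R(k)·t_k = 2**(k + 1)*(-k - 2).
Verify: 2**(k + 1)*(-k - 4) matches t_k.
Σ_(k=0)^(7) t_k = s_(8) − s_(0) = -5120 − (-4) = -5116.

Σ = -5116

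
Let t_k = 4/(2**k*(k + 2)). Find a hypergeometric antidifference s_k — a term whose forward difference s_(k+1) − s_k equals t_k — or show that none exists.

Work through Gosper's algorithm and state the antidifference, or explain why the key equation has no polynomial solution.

Step 1: r(k) = (k + 2)/(2*(k + 3)).
Take A(k)=k/2 + 1, B(k)=k + 3, C(k)=1.
Solve (k/2 + 1)·f(k+1) − (k + 2)·f(k) = 1.
From deg A=1, deg B=1, deg C=0: d=-1.
Negative degree bound (-1): no f exists, t_k not Gosper-summable.

none — t_k is not Gosper-summable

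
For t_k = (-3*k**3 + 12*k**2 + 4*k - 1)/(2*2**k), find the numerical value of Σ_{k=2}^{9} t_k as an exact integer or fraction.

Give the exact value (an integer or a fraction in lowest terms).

Compute t_(k+1)/t_k: get (3*k**3 - 3*k**2 - 19*k - 12)/(2*(3*k**3 - 12*k**2 - 4*k + 1)).
Take A(k)=1/2, B(k)=1, C(k)=k**3 - 4*k**2 - 4*k/3 + 1/3.
Key eq: (1/2)·f(k+1) = (1)·f(k) + (k**3 - 4*k**2 - 4*k/3 + 1/3).
deg f ≤ 3 (via 0,0,3).
Solving with deg f ≤ 3: f(k) = -2*k*(3*k**2 - 3*k - 1)/3.
So s_k = (B(k−1)f/C)·t_k = (-2*k*(3*k**2 - 3*k - 1)/(3*k**3 - 12*k**2 - 4*k + 1))·t_k = k*(3*k**2 - 3*k - 1)/2**k.
Δs = (-3*k**3 + 12*k**2 + 4*k - 1)/(2*2**k), as required.
Evaluate s at k=10 and k=2: 1345/512 and 5/2; difference 65/512.

Σ = 65/512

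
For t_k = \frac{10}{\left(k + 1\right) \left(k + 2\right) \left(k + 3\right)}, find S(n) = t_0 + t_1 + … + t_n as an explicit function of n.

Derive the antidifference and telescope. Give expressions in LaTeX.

t_(k+1)/t_k = (k + 1)/(k + 4).
Normal form (A,B,C) = (k + 1, k + 4, 1).
Set up (k + 1)·f(k+1) − (k + 3)·f(k) − (1) = 0.
d = 2 from the (1,1,0) case.
Solving with deg f ≤ 2: f(k) = k*(k + 3)/4.
Get s_k = R·t_k = 5*k*(k + 3)/(2*(k + 1)*(k + 2)) with R(k) = B(k−1)f(k)/C(k) = k*(k + 3)**2/4.
Check: Δs_k = 10/(k**3 + 6*k**2 + 11*k + 6). ✓
Σ_(k=0)^n t_k = s_(n+1) − s_(0) = (5*(n**2 + 5*n + 4)/(2*(n**2 + 5*n + 6))) − (0), i.e. 5*(n**2 + 5*n + 4)/(2*(n**2 + 5*n + 6)).

S(n) = \frac{5 \left(n^{2} + 5 n + 4\right)}{2 \left(n^{2} + 5 n + 6\right)}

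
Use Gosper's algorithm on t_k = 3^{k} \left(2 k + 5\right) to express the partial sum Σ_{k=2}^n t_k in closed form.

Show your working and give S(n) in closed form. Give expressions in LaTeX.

S(n) = 3 \cdot 3^{n} n + 6 \cdot 3^{n} - 27

Step 1: r(k) = 3*(2*k + 7)/(2*k + 5).
A = 3, B = 1, C = k + 5/2.
Need (3)·f(k+1) − (1)·f(k) = k + 5/2.
From deg A=0, deg B=0, deg C=1: d=1.
Solve for f: f(k) = (k + 1)/2 (degree 1 ≤ 1).
R(k) = B(k−1)·f(k)/C(k) = (k + 1)/(2*k + 5); s_k = R·t_k = 3**k*(k + 1).
Check: Δs_k = 3**k*(2*k + 5). ✓
Evaluate: s_(n+1) = 3**(n + 1)*(n + 2); subtract s_(2) = 27 ⇒ S(n) = 3*3**n*n + 6*3**n - 27.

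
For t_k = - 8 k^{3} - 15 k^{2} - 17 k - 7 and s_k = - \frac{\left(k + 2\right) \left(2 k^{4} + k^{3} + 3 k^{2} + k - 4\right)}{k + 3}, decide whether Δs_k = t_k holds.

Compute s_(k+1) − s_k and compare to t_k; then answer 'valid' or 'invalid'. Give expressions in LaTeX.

s_(k+1) = -(k + 3)*(k + 2*(k + 1)**4 + (k + 1)**3 + 3*(k + 1)**2 - 3)/(k + 4)
s_(k+1) − s_k = (-8*k**5 - 65*k**4 - 180*k**3 - 247*k**2 - 196*k - 59)/(k**2 + 7*k + 12)
(s_(k+1) − s_k) − t_k = (6*k**4 + 38*k**3 + 59*k**2 + 57*k + 25)/(k**2 + 7*k + 12)

Invalid: residual \frac{6 k^{4} + 38 k^{3} + 59 k^{2} + 57 k + 25}{k^{2} + 7 k + 12} ≠ 0.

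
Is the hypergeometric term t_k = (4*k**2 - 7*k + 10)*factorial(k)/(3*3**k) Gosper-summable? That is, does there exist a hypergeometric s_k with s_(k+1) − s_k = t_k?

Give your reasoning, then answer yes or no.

Ratio r(k) = (k + 1)*(-7*k + 4*(k + 1)**2 + 3)/(3*(4*k**2 - 7*k + 10)).
Gosper form: A/B · C(k+1)/C(k) with A=k/3 + 1/3, B=1, C=k**2 - 7*k/4 + 5/2.
Need (k/3 + 1/3)·f(k+1) − (1)·f(k) = k**2 - 7*k/4 + 5/2.
d = 1 from the (1,0,2) case.
Solve for f: f(k) = 3*(4*k - 3)/4 (degree 1 ≤ 1).
So s_k = (B(k−1)f/C)·t_k = (3*(4*k - 3)/(4*k**2 - 7*k + 10))·t_k = (4*k - 3)*factorial(k)/3**k.
s_(k+1) − s_k = (4*k**2 - 7*k + 10)*factorial(k)/(3*3**k) = t_k.

Yes. s_k = (4*k - 3)*factorial(k)/3**k.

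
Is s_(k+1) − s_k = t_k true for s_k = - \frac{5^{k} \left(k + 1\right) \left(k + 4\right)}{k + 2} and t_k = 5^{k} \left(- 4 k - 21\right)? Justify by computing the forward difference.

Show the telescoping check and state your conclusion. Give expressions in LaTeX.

s_(k+1) = -5**(k + 1)*(k + 2)*(k + 5)/(k + 3)
s_(k+1) − s_k = 5**k*(-4*k**3 - 37*k**2 - 101*k - 88)/(k**2 + 5*k + 6)
(s_(k+1) − s_k) − t_k = 5**k*(4*k**2 + 28*k + 38)/(k**2 + 5*k + 6)

Invalid: residual \frac{5^{k} \left(4 k^{2} + 28 k + 38\right)}{k^{2} + 5 k + 6} ≠ 0.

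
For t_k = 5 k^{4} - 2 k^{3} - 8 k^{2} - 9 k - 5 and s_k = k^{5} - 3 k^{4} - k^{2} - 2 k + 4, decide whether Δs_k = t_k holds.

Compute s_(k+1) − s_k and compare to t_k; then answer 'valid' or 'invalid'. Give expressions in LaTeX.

s_(k+1) = -2*k + (k + 1)**5 - 3*(k + 1)**4 - (k + 1)**2 + 2
s_(k+1) − s_k = 5*k**4 - 2*k**3 - 8*k**2 - 9*k - 5
(s_(k+1) − s_k) − t_k = 0

valid (s_(k+1) − s_k reduces to t_k)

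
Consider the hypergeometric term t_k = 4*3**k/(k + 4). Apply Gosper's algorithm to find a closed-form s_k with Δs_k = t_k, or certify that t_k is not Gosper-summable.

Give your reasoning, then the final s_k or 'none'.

no hypergeometric antidifference exists

Step 1: r(k) = 3*(k + 4)/(k + 5).
Gosper form: A/B · C(k+1)/C(k) with A=3*k + 12, B=k + 5, C=1.
f must satisfy (3*k + 12)·f(k+1) − (k + 4)·f(k) = 1.
deg f ≤ -1 (via 1,1,0).
deg f ≤ -1 is impossible — no certificate.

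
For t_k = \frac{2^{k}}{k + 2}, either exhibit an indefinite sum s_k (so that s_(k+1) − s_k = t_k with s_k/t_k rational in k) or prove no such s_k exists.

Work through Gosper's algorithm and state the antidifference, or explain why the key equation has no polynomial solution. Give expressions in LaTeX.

no hypergeometric antidifference exists

t_(k+1)/t_k = 2*(k + 2)/(k + 3).
Gosper form: A/B · C(k+1)/C(k) with A=2*k + 4, B=k + 3, C=1.
f must satisfy (2*k + 4)·f(k+1) − (k + 2)·f(k) = 1.
Degrees (1,1,0) ⇒ d ≤ -1.
d = -1 < 0 ⇒ no nonzero polynomial f; not summable.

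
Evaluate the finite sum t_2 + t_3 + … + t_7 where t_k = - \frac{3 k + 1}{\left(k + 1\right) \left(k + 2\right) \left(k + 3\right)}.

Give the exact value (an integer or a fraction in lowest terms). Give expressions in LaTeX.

t_(k+1)/t_k = (k + 1)*(3*k + 4)/((k + 4)*(3*k + 1)).
Take A(k)=k + 1, B(k)=k + 4, C(k)=k + 1/3.
Need (k + 1)·f(k+1) − (k + 3)·f(k) = k + 1/3.
Bound: deg f ≤ 2.
Solve for f: f(k) = k**2/3 (degree 2 ≤ 2).
R(k) = B(k−1)·f(k)/C(k) = k**2*(k + 3)/(3*k + 1); s_k = R·t_k = -k**2/((k + 1)*(k + 2)).
s_(k+1) − s_k = (-3*k - 1)/(k**3 + 6*k**2 + 11*k + 6) = t_k.
Telescoping: Σ = s_(8) − s_(2) = -32/45 − (-1/3) = -17/45.

Σ = -17/45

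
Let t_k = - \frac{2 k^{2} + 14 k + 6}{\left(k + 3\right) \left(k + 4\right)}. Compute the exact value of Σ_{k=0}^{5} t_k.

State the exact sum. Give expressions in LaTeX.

Σ = -8

r(k) = (k + 3)*(7*k + (k + 1)**2 + 10)/((k + 5)*(k**2 + 7*k + 3)) after simplifying.
Factor: A=k + 3; B=k + 5; C=k**2 + 7*k + 3.
Key eq: (k + 3)·f(k+1) = (k + 4)·f(k) + (k**2 + 7*k + 3).
Bound: deg f ≤ 2.
Coefficient equations give f(k) = k**2.
R(k) = B(k−1)·f(k)/C(k) = k**2*(k + 4)/(k**2 + 7*k + 3); s_k = R·t_k = -2*k**2/(k + 3).
s_(k+1) − s_k = 2*(-k**2 - 7*k - 3)/(k**2 + 7*k + 12) = t_k.
Sum = s_(6) − s_(0); s_(6) = -8, s_(0) = 0 ⇒ -8.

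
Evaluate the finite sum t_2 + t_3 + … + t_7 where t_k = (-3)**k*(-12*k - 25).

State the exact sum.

Compute t_(k+1)/t_k: get 3*(-12*k - 37)/(12*k + 25).
Normal form (A,B,C) = (-3, 1, k + 25/12).
Key eq: (-3)·f(k+1) = (1)·f(k) + (k + 25/12).
Degrees (0,0,1) ⇒ d ≤ 1.
A polynomial solution: f(k) = -(3*k + 4)/12.
R(k) = B(k−1)·f(k)/C(k) = -(3*k + 4)/(12*k + 25); s_k = R·t_k = (-3)**k*(3*k + 4).
Δs = (-3)**k*(-12*k - 25), as required.
Sum = s_(8) − s_(2); s_(8) = 183708, s_(2) = 90 ⇒ 183618.

Σ = 183618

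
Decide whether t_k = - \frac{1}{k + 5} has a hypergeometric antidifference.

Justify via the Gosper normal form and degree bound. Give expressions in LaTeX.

t_(k+1)/t_k = (k + 5)/(k + 6).
Factor: A=k + 5; B=k + 6; C=1.
Set up (k + 5)·f(k+1) − (k + 5)·f(k) − (1) = 0.
Degrees (1,1,0) ⇒ d ≤ 0.
f = c0 ⇒ A·f(k+1) − B(k−1)·f(k) − C = -1. The system {-1 = 0} is inconsistent; no antidifference.

No. Not Gosper-summable.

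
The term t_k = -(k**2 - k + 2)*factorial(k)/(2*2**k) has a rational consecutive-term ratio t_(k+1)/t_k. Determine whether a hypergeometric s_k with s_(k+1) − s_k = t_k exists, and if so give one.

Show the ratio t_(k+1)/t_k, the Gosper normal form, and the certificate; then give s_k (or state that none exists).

Compute t_(k+1)/t_k: get (k + 1)*(-k + (k + 1)**2 + 1)/(2*(k**2 - k + 2)).
Take A(k)=k/2 + 1/2, B(k)=1, C(k)=k**2 - k + 2.
Need (k/2 + 1/2)·f(k+1) − (1)·f(k) = k**2 - k + 2.
Degrees (1,0,2) ⇒ d ≤ 1.
Solve for f: f(k) = 2*(k - 1) (degree 1 ≤ 1).
Then R = B(k−1)f/C = 2*(k - 1)/(k**2 - k + 2), so s_k = R(k)·t_k = -(k - 1)*factorial(k)/2**k.
Check: Δs_k = -(k**2 - k + 2)*factorial(k)/(2*2**k). ✓

s_k = -(k - 1)*factorial(k)/2**k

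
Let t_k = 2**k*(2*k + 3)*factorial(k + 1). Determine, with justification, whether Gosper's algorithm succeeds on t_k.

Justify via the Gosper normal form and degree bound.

Yes. s_k = 2**k*factorial(k + 1).

r(k) = 2*(k + 2)*(2*k + 5)/(2*k + 3) after simplifying.
So A=2*k + 4 and B=1, with C=k + 3/2.
Set up (2*k + 4)·f(k+1) − (1)·f(k) − (k + 3/2) = 0.
Degrees (1,0,1) ⇒ d ≤ 0.
Solve for f: f(k) = 1/2 (degree 0 ≤ 0).
Then R = B(k−1)f/C = 1/(2*k + 3), so s_k = R(k)·t_k = 2**k*factorial(k + 1).
Verify: 2**k*(2*k + 3)*factorial(k + 1) matches t_k.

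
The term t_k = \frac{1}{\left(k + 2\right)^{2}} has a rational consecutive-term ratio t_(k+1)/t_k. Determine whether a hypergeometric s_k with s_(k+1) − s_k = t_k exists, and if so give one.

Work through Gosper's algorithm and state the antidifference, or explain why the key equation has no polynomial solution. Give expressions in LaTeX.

t_(k+1)/t_k = (k + 2)**2/(k + 3)**2.
Take A(k)=k**2 + 4*k + 4, B(k)=k**2 + 6*k + 9, C(k)=1.
Need (k**2 + 4*k + 4)·f(k+1) − (k**2 + 4*k + 4)·f(k) = 1.
deg f ≤ 0 (via 2,2,0).
Write f(k) = c0. Then LHS − RHS = -1, requiring -1 = 0: contradictory. No certificate.

none (Gosper's algorithm certifies no s_k)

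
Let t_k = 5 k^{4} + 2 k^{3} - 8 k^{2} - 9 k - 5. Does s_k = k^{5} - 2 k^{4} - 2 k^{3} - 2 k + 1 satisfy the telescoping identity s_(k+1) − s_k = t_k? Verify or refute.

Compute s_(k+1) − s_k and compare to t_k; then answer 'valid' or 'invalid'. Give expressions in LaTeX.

s_(k+1) = k**5 + 3*k**4 - 8*k**2 - 11*k - 4
s_(k+1) − s_k = 5*k**4 + 2*k**3 - 8*k**2 - 9*k - 5
(s_(k+1) − s_k) − t_k = 0

Valid — Δs_k = t_k.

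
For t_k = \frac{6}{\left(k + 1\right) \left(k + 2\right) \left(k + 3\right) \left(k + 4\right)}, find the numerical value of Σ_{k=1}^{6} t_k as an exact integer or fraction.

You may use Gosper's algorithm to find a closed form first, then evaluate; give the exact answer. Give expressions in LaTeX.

Σ = 29/360

t_(k+1)/t_k = (k + 1)/(k + 5).
Gosper form: A/B · C(k+1)/C(k) with A=k + 1, B=k + 5, C=1.
Need (k + 1)·f(k+1) − (k + 4)·f(k) = 1.
From deg A=1, deg B=1, deg C=0: d=3.
Match coefficients ⇒ f(k) = k*(k**2 + 6*k + 11)/18.
Get s_k = R·t_k = k*(k**2 + 6*k + 11)/(3*(k + 1)*(k + 2)*(k + 3)) with R(k) = B(k−1)f(k)/C(k) = k*(k + 4)*(k**2 + 6*k + 11)/18.
Verify: 6/(k**4 + 10*k**3 + 35*k**2 + 50*k + 24) matches t_k.
Evaluate s at k=7 and k=1: 119/360 and 1/4; difference 29/360.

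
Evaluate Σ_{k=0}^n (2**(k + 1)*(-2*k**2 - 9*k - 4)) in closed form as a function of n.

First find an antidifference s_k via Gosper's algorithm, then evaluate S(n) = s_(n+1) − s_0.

Compute t_(k+1)/t_k: get 2*(2*k**2 + 13*k + 15)/(2*k**2 + 9*k + 4).
Normal form (A,B,C) = (2, 1, k**2 + 9*k/2 + 2).
f must satisfy (2)·f(k+1) − (1)·f(k) = k**2 + 9*k/2 + 2.
d = 2 from the (0,0,2) case.
Match coefficients ⇒ f(k) = (2*k**2 + k - 2)/2.
So s_k = (B(k−1)f/C)·t_k = ((2*k**2 + k - 2)/((k + 4)*(2*k + 1)))·t_k = 2**(k + 1)*(-2*k**2 - k + 2).
s_(k+1) − s_k = 2**(k + 1)*(-2*k**2 - 9*k - 4) = t_k.
Σ_(k=0)^n t_k = s_(n+1) − s_(0) = (2**(n + 2)*(-2*n**2 - 5*n - 1)) − (4), i.e. -8*2**n*n**2 - 20*2**n*n - 4*2**n - 4.

S(n) = -8*2**n*n**2 - 20*2**n*n - 4*2**n - 4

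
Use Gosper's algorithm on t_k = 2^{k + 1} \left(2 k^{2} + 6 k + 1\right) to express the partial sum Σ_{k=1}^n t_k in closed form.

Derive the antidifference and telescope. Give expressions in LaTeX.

t_(k+1)/t_k = 2*(2*k**2 + 10*k + 9)/(2*k**2 + 6*k + 1).
Gosper form: A/B · C(k+1)/C(k) with A=2, B=1, C=k**2 + 3*k + 1/2.
Solve (2)·f(k+1) − (1)·f(k) = k**2 + 3*k + 1/2.
d = 2 from the (0,0,2) case.
Solve for f: f(k) = (2*k**2 - 2*k + 1)/2 (degree 2 ≤ 2).
Get s_k = R·t_k = 2**(k + 1)*(2*k**2 - 2*k + 1) with R(k) = B(k−1)f(k)/C(k) = (2*k**2 - 2*k + 1)/(2*k**2 + 6*k + 1).
Check: Δs_k = 2**(k + 1)*(2*k**2 + 6*k + 1). ✓
Σ_(k=1)^n t_k = s_(n+1) − s_(1) = (2**(n + 2)*(2*n**2 + 2*n + 1)) − (4), i.e. 8*2**n*n**2 + 8*2**n*n + 4*2**n - 4.

S(n) = 8 \cdot 2^{n} n^{2} + 8 \cdot 2^{n} n + 4 \cdot 2^{n} - 4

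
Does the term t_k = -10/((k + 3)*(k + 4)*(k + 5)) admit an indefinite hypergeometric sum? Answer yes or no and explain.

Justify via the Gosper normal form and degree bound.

r(k) = (k + 3)/(k + 6) after simplifying.
A = k + 3, B = k + 6, C = 1.
Need (k + 3)·f(k+1) − (k + 5)·f(k) = 1.
deg f ≤ 2 (via 1,1,0).
Solving with deg f ≤ 2: f(k) = k*(k + 7)/24.
Certificate R = B(k−1)f/C = k*(k + 5)*(k + 7)/24 gives s_k = 5*k*(-k - 7)/(12*(k + 3)*(k + 4)).
Verify: -10/(k**3 + 12*k**2 + 47*k + 60) matches t_k.

Yes. s_k = 5*k*(-k - 7)/(12*(k + 3)*(k + 4)).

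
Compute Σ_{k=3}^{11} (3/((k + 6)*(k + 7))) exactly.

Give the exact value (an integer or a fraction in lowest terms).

Step 1: r(k) = (k + 6)/(k + 8).
So A=k + 6 and B=k + 8, with C=1.
Need (k + 6)·f(k+1) − (k + 7)·f(k) = 1.
Degrees (1,1,0) ⇒ d ≤ 1.
Match coefficients ⇒ f(k) = k/6.
So s_k = (B(k−1)f/C)·t_k = (k*(k + 7)/6)·t_k = k/(2*(k + 6)).
Verify: 3/(k**2 + 13*k + 42) matches t_k.
Evaluate s at k=12 and k=3: 1/3 and 1/6; difference 1/6.

Σ = 1/6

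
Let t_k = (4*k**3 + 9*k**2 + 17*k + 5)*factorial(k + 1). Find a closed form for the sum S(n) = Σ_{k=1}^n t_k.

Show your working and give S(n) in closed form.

S(n) = 4*n**4*factorial(n) + 17*n**3*factorial(n) + 27*n**2*factorial(n) + 22*n*factorial(n) + 8*factorial(n) - 8

Step 1: r(k) = (4*k**4 + 29*k**3 + 89*k**2 + 129*k + 70)/(4*k**3 + 9*k**2 + 17*k + 5).
A = k + 2, B = 1, C = k**3 + 9*k**2/4 + 17*k/4 + 5/4.
f must satisfy (k + 2)·f(k+1) − (1)·f(k) = k**3 + 9*k**2/4 + 17*k/4 + 5/4.
Bound: deg f ≤ 2.
Solve for f: f(k) = (4*k**2 - 3*k + 3)/4 (degree 2 ≤ 2).
Then R = B(k−1)f/C = (4*k**2 - 3*k + 3)/(4*k**3 + 9*k**2 + 17*k + 5), so s_k = R(k)·t_k = (4*k**2 - 3*k + 3)*factorial(k + 1).
Verify: (4*k**3 + 9*k**2 + 17*k + 5)*factorial(k + 1) matches t_k.
Evaluate: s_(n+1) = (4*n**2 + 5*n + 4)*factorial(n + 2); subtract s_(1) = 8 ⇒ S(n) = 4*n**4*factorial(n) + 17*n**3*factorial(n) + 27*n**2*factorial(n) + 22*n*factorial(n) + 8*factorial(n) - 8.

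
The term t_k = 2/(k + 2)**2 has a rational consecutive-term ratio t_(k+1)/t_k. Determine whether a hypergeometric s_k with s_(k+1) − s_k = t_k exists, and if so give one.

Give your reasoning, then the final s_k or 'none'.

r(k) = (k + 2)**2/(k + 3)**2 after simplifying.
Gosper form: A/B · C(k+1)/C(k) with A=k**2 + 4*k + 4, B=k**2 + 6*k + 9, C=1.
Key eq: (k**2 + 4*k + 4)·f(k+1) = (k**2 + 4*k + 4)·f(k) + (1).
From deg A=2, deg B=2, deg C=0: d=0.
Put f(k) = c0: A·f(k+1) − B(k−1)·f(k) − C = -1; need -1 = 0 — inconsistent ⇒ no f, not summable.

none — t_k is not Gosper-summable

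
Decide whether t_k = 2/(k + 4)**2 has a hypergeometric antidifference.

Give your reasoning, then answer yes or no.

No — the linear system for f has no solution.

r(k) = (k + 4)**2/(k + 5)**2 after simplifying.
A = k**2 + 8*k + 16, B = k**2 + 10*k + 25, C = 1.
Solve (k**2 + 8*k + 16)·f(k+1) − (k**2 + 8*k + 16)·f(k) = 1.
From deg A=2, deg B=2, deg C=0: d=0.
Put f(k) = c0: A·f(k+1) − B(k−1)·f(k) − C = -1; need -1 = 0 — inconsistent ⇒ no f, not summable.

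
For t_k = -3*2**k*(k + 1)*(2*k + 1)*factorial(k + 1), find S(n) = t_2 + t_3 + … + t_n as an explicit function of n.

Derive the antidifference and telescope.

S(n) = -6*2**n*n*factorial(n + 2) + 72

r(k) = (k + 2)**2*(4*k + 6)/((k + 1)*(2*k + 1)) after simplifying.
Take A(k)=2*k + 4, B(k)=1, C(k)=k**2 + 3*k/2 + 1/2.
Need (2*k + 4)·f(k+1) − (1)·f(k) = k**2 + 3*k/2 + 1/2.
Degrees (1,0,2) ⇒ d ≤ 1.
Solve for f: f(k) = (k - 1)/2 (degree 1 ≤ 1).
So s_k = (B(k−1)f/C)·t_k = ((k - 1)/((k + 1)*(2*k + 1)))·t_k = -3*2**k*(k - 1)*factorial(k + 1).
Δs = -3*2**k*(k + 1)*(2*k + 1)*factorial(k + 1), as required.
s_(n+1) = -6*2**n*n*factorial(n + 2) and s_(2) = -72, so S(n) = -6*2**n*n*factorial(n + 2) + 72.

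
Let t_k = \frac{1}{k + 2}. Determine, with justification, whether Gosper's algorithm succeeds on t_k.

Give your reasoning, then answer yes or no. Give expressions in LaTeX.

Step 1: r(k) = (k + 2)/(k + 3).
So A=k + 2 and B=k + 3, with C=1.
Key eq: (k + 2)·f(k+1) = (k + 2)·f(k) + (1).
Degrees (1,1,0) ⇒ d ≤ 0.
Put f(k) = c0: A·f(k+1) − B(k−1)·f(k) − C = -1; need -1 = 0 — inconsistent ⇒ no f, not summable.

No; the coefficient equations for f are inconsistent.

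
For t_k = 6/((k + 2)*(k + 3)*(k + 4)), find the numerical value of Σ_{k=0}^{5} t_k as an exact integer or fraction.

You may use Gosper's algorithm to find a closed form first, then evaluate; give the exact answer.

Ratio r(k) = (k + 2)/(k + 5).
Factor: A=k + 2; B=k + 5; C=1.
f must satisfy (k + 2)·f(k+1) − (k + 4)·f(k) = 1.
From deg A=1, deg B=1, deg C=0: d=2.
A polynomial solution: f(k) = k*(k + 5)/12.
Certificate R = B(k−1)f/C = k*(k + 4)*(k + 5)/12 gives s_k = k*(k + 5)/(2*(k + 2)*(k + 3)).
Verify: 6/(k**3 + 9*k**2 + 26*k + 24) matches t_k.
Evaluate s at k=6 and k=0: 11/24 and 0; difference 11/24.

Σ = 11/24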